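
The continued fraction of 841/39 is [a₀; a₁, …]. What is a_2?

841 = 21·39 + 22   →  a_0 = 21
39 = 1·22 + 17   →  a_1 = 1
22 = 1·17 + 5   →  a_2 = 1

1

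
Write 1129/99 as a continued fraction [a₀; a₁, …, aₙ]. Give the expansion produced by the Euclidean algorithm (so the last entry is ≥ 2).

[11; 2, 2, 9, 2]

1129 = 11*99 + 40
99 = 2*40 + 19
40 = 2*19 + 2
19 = 9*2 + 1
2 = 2*1 + 0  (stop)
So 1129/99 = [11; 2, 2, 9, 2].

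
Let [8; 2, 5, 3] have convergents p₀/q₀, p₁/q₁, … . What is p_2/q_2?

93/11

Using pₖ = aₖpₖ₋₁ + pₖ₋₂, qₖ = aₖqₖ₋₁ + qₖ₋₂ (with p₋₁=1, p₋₂=0, q₋₁=0, q₋₂=1):
  k=0: a=8, p=8, q=1
  k=1: a=2, p=17, q=2
  k=2: a=5, p=93, q=11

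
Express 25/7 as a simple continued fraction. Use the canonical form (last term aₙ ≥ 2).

[3; 1, 1, 3]

25 = 3·7 + 4
7 = 1·4 + 3
4 = 1·3 + 1
3 = 3·1 + 0  (stop)
So 25/7 = [3; 1, 1, 3].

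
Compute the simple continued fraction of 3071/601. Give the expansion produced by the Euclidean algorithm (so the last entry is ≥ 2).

[5; 9, 9, 2, 3]

3071 = 5*601 + 66
601 = 9*66 + 7
66 = 9*7 + 3
7 = 2*3 + 1
3 = 3*1 + 0  (stop)
So 3071/601 = [5; 9, 9, 2, 3].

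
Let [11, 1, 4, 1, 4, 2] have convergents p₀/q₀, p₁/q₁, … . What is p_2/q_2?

Using pₖ = aₖpₖ₋₁ + pₖ₋₂, qₖ = aₖqₖ₋₁ + qₖ₋₂ (with p₋₁=1, p₋₂=0, q₋₁=0, q₋₂=1):
  k=0: a=11, p=11, q=1
  k=1: a=1, p=12, q=1
  k=2: a=4, p=59, q=5

59/5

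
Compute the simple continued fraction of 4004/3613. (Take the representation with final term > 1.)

4004 = 1*3613 + 391
3613 = 9*391 + 94
391 = 4*94 + 15
94 = 6*15 + 4
15 = 3*4 + 3
4 = 1*3 + 1
3 = 3*1 + 0  (stop)
So 4004/3613 = [1; 9, 4, 6, 3, 1, 3].

[1; 9, 4, 6, 3, 1, 3]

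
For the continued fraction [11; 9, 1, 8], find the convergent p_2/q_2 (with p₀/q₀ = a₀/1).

Using pₖ = aₖpₖ₋₁ + pₖ₋₂, qₖ = aₖqₖ₋₁ + qₖ₋₂ (with p₋₁=1, p₋₂=0, q₋₁=0, q₋₂=1):
  k=0: a=11, p=11, q=1
  k=1: a=9, p=100, q=9
  k=2: a=1, p=111, q=10

111/10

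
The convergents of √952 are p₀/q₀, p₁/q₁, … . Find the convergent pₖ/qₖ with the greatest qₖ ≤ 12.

216/7

√952 = [30; 1, 5, 1, 6, 1, 5, 1, 60, …] (period length 8).
Convergents:
  p_0/q_0 = 30/1
  p_1/q_1 = 31/1
  p_2/q_2 = 185/6
  p_3/q_3 = 216/7
  p_4/q_4 = 1481/48
q_3 = 7 ≤ 12 < 48 = q_4, so the answer is 216/7.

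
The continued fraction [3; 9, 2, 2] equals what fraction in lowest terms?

Using pₖ = aₖpₖ₋₁ + pₖ₋₂ and qₖ = aₖqₖ₋₁ + qₖ₋₂:
  k=0: a=3, p=3, q=1
  k=1: a=9, p=28, q=9
  k=2: a=2, p=59, q=19
  k=3: a=2, p=146, q=47

146/47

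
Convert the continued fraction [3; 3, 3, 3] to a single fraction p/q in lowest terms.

Using pₖ = aₖpₖ₋₁ + pₖ₋₂ and qₖ = aₖqₖ₋₁ + qₖ₋₂:
  k=0: a=3, p=3, q=1
  k=1: a=3, p=10, q=3
  k=2: a=3, p=33, q=10
  k=3: a=3, p=109, q=33

109/33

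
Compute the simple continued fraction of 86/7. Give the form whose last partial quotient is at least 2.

86 = 12×7 + 2
7 = 3×2 + 1
2 = 2×1 + 0  (stop)
So 86/7 = [12; 3, 2].

[12; 3, 2]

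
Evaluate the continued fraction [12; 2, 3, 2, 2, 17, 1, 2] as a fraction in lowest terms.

Using pₖ = aₖpₖ₋₁ + pₖ₋₂ and qₖ = aₖqₖ₋₁ + qₖ₋₂:
  k=0: a=12, p=12, q=1
  k=1: a=2, p=25, q=2
  k=2: a=3, p=87, q=7
  k=3: a=2, p=199, q=16
  k=4: a=2, p=485, q=39
  k=5: a=17, p=8444, q=679
  k=6: a=1, p=8929, q=718
  k=7: a=2, p=26302, q=2115

26302/2115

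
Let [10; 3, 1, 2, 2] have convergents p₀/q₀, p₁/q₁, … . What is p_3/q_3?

Using pₖ = aₖpₖ₋₁ + pₖ₋₂, qₖ = aₖqₖ₋₁ + qₖ₋₂ (with p₋₁=1, p₋₂=0, q₋₁=0, q₋₂=1):
  k=0: a=10, p=10, q=1
  k=1: a=3, p=31, q=3
  k=2: a=1, p=41, q=4
  k=3: a=2, p=113, q=11

113/11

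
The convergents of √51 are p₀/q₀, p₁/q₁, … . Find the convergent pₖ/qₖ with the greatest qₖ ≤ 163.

707/99

√51 = [7; 7, 14, …] (period length 2).
Convergents:
  p_0/q_0 = 7/1
  p_1/q_1 = 50/7
  p_2/q_2 = 707/99
  p_3/q_3 = 4999/700
q_2 = 99 ≤ 163 < 700 = q_3, so the answer is 707/99.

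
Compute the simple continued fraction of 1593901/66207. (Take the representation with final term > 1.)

[24; 13, 2, 2, 1, 2, 14, 18]

1593901 = 24*66207 + 4933
66207 = 13*4933 + 2078
4933 = 2*2078 + 777
2078 = 2*777 + 524
777 = 1*524 + 253
524 = 2*253 + 18
253 = 14*18 + 1
18 = 18*1 + 0  (stop)
So 1593901/66207 = [24; 13, 2, 2, 1, 2, 14, 18].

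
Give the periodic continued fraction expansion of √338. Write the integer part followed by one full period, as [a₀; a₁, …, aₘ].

a₀ = ⌊√338⌋ = 18.
With m₀=0, d₀=1 and mₖ₊₁ = dₖaₖ − mₖ, dₖ₊₁ = (n − mₖ₊₁²)/dₖ, aₖ₊₁ = ⌊(a₀+mₖ₊₁)/dₖ₊₁⌋:
  k=1: m=18, d=14, a=2
  k=2: m=10, d=17, a=1
  k=3: m=7, d=17, a=1
  k=4: m=10, d=14, a=2
  k=5: m=18, d=1, a=36
d=1 and a=2a₀=36 at k=5, so the next step gives (m, d) = (18, 14) again — its k=1 value — and the period has length 5.

[18; 2, 1, 1, 2, 36]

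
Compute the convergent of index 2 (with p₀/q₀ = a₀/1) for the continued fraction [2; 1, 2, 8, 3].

8/3

Using pₖ = aₖpₖ₋₁ + pₖ₋₂, qₖ = aₖqₖ₋₁ + qₖ₋₂ (with p₋₁=1, p₋₂=0, q₋₁=0, q₋₂=1):
  k=0: a=2, p=2, q=1
  k=1: a=1, p=3, q=1
  k=2: a=2, p=8, q=3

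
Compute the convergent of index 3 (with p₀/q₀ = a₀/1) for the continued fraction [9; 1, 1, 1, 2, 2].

Using pₖ = aₖpₖ₋₁ + pₖ₋₂, qₖ = aₖqₖ₋₁ + qₖ₋₂ (with p₋₁=1, p₋₂=0, q₋₁=0, q₋₂=1):
  k=0: a=9, p=9, q=1
  k=1: a=1, p=10, q=1
  k=2: a=1, p=19, q=2
  k=3: a=1, p=29, q=3

29/3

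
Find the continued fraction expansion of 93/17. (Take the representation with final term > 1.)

[5; 2, 8]

93 = 5·17 + 8
17 = 2·8 + 1
8 = 8·1 + 0  (stop)
So 93/17 = [5; 2, 8].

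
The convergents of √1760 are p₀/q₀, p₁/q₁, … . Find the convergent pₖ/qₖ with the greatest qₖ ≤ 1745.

√1760 = [41; 1, 19, 1, 82, …] (period length 4).
Convergents:
  p_0/q_0 = 41/1
  p_1/q_1 = 42/1
  p_2/q_2 = 839/20
  p_3/q_3 = 881/21
  p_4/q_4 = 73081/1742
  p_5/q_5 = 73962/1763
q_4 = 1742 ≤ 1745 < 1763 = q_5, so the answer is 73081/1742.

73081/1742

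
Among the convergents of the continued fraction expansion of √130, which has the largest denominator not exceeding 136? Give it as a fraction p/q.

√130 = [11; 2, 2, 22, …] (period length 3).
Convergents:
  p_0/q_0 = 11/1
  p_1/q_1 = 23/2
  p_2/q_2 = 57/5
  p_3/q_3 = 1277/112
  p_4/q_4 = 2611/229
q_3 = 112 ≤ 136 < 229 = q_4, so the answer is 1277/112.

1277/112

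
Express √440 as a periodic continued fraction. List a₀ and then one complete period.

[20; 1, 40]

a₀ = ⌊√440⌋ = 20.
With m₀=0, d₀=1 and mₖ₊₁ = dₖaₖ − mₖ, dₖ₊₁ = (n − mₖ₊₁²)/dₖ, aₖ₊₁ = ⌊(a₀+mₖ₊₁)/dₖ₊₁⌋:
  k=1: m=20, d=40, a=1
  k=2: m=20, d=1, a=40
d=1 and a=2a₀=40 at k=2, so the next step gives (m, d) = (20, 40) again — its k=1 value — and the period has length 2.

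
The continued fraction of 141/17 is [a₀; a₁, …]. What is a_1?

3

141 = 8·17 + 5   →  a_0 = 8
17 = 3·5 + 2   →  a_1 = 3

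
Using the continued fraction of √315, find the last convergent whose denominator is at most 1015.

√315 = [17; 1, 2, 1, 34, …] (period length 4).
Convergents:
  p_0/q_0 = 17/1
  p_1/q_1 = 18/1
  p_2/q_2 = 53/3
  p_3/q_3 = 71/4
  p_4/q_4 = 2467/139
  p_5/q_5 = 2538/143
  p_6/q_6 = 7543/425
  p_7/q_7 = 10081/568
  p_8/q_8 = 350297/19737
q_7 = 568 ≤ 1015 < 19737 = q_8, so the answer is 10081/568.

10081/568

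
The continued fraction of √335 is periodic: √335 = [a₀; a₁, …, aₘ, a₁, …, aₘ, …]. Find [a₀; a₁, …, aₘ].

[18; 3, 3, 3, 36]

a₀ = ⌊√335⌋ = 18.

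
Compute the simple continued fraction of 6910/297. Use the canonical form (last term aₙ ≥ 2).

[23; 3, 1, 3, 6, 3]

6910 = 23·297 + 79
297 = 3·79 + 60
79 = 1·60 + 19
60 = 3·19 + 3
19 = 6·3 + 1
3 = 3·1 + 0  (stop)
So 6910/297 = [23; 3, 1, 3, 6, 3].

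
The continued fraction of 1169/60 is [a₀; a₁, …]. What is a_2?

14

1169 = 19·60 + 29   →  a_0 = 19
60 = 2·29 + 2   →  a_1 = 2
29 = 14·2 + 1   →  a_2 = 14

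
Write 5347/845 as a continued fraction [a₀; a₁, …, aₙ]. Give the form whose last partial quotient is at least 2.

5347 = 6·845 + 277
845 = 3·277 + 14
277 = 19·14 + 11
14 = 1·11 + 3
11 = 3·3 + 2
3 = 1·2 + 1
2 = 2·1 + 0  (stop)
So 5347/845 = [6; 3, 19, 1, 3, 1, 2].

[6; 3, 19, 1, 3, 1, 2]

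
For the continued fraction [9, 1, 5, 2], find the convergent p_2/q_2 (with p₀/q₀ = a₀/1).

59/6

Using pₖ = aₖpₖ₋₁ + pₖ₋₂, qₖ = aₖqₖ₋₁ + qₖ₋₂ (with p₋₁=1, p₋₂=0, q₋₁=0, q₋₂=1):
  k=0: a=9, p=9, q=1
  k=1: a=1, p=10, q=1
  k=2: a=5, p=59, q=6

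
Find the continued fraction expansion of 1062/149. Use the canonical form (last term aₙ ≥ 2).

[7; 7, 1, 5, 3]

1062 = 7*149 + 19
149 = 7*19 + 16
19 = 1*16 + 3
16 = 5*3 + 1
3 = 3*1 + 0  (stop)
So 1062/149 = [7; 7, 1, 5, 3].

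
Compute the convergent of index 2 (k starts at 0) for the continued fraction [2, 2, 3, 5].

Using pₖ = aₖpₖ₋₁ + pₖ₋₂, qₖ = aₖqₖ₋₁ + qₖ₋₂ (with p₋₁=1, p₋₂=0, q₋₁=0, q₋₂=1):
  k=0: a=2, p=2, q=1
  k=1: a=2, p=5, q=2
  k=2: a=3, p=17, q=7

17/7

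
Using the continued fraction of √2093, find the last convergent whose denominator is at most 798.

16790/367

√2093 = [45; 1, 2, 1, 90, …] (period length 4).
Convergents:
  p_0/q_0 = 45/1
  p_1/q_1 = 46/1
  p_2/q_2 = 137/3
  p_3/q_3 = 183/4
  p_4/q_4 = 16607/363
  p_5/q_5 = 16790/367
  p_6/q_6 = 50187/1097
q_5 = 367 ≤ 798 < 1097 = q_6, so the answer is 16790/367.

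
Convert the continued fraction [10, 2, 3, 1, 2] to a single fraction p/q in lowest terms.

261/25

Fold from the inside: start with 2/1.
  1 + 1/2 = 3/2
  3 + 2/3 = 11/3
  2 + 3/11 = 25/11
  10 + 11/25 = 261/25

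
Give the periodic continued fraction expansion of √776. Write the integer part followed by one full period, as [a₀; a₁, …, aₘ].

[27; 1, 5, 1, 54]

a₀ = ⌊√776⌋ = 27.
With m₀=0, d₀=1 and mₖ₊₁ = dₖaₖ − mₖ, dₖ₊₁ = (n − mₖ₊₁²)/dₖ, aₖ₊₁ = ⌊(a₀+mₖ₊₁)/dₖ₊₁⌋:
  k=1: m=27, d=47, a=1
  k=2: m=20, d=8, a=5
  k=3: m=20, d=47, a=1
  k=4: m=27, d=1, a=54
d=1 and a=2a₀=54 at k=4, so the next step gives (m, d) = (27, 47) again — its k=1 value — and the period has length 4.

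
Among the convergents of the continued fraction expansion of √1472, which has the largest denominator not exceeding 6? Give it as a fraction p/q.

115/3

√1472 = [38; 2, 1, 2, 1, 2, 76, …] (period length 6).
Convergents:
  p_0/q_0 = 38/1
  p_1/q_1 = 77/2
  p_2/q_2 = 115/3
  p_3/q_3 = 307/8
q_2 = 3 ≤ 6 < 8 = q_3, so the answer is 115/3.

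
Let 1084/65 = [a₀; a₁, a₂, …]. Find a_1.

1084 = 16·65 + 44   →  a_0 = 16
65 = 1·44 + 21   →  a_1 = 1

1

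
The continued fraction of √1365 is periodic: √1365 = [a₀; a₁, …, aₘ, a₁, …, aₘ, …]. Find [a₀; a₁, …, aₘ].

a₀ = ⌊√1365⌋ = 36.
With m₀=0, d₀=1 and mₖ₊₁ = dₖaₖ − mₖ, dₖ₊₁ = (n − mₖ₊₁²)/dₖ, aₖ₊₁ = ⌊(a₀+mₖ₊₁)/dₖ₊₁⌋:
  k=1: m=36, d=69, a=1
  k=2: m=33, d=4, a=17
  k=3: m=35, d=35, a=2
  k=4: m=35, d=4, a=17
  k=5: m=33, d=69, a=1
  k=6: m=36, d=1, a=72
d=1 and a=2a₀=72 at k=6, so the next step gives (m, d) = (36, 69) again — its k=1 value — and the period has length 6.

[36; 1, 17, 2, 17, 1, 72]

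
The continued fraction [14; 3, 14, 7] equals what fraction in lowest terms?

Using pₖ = aₖpₖ₋₁ + pₖ₋₂ and qₖ = aₖqₖ₋₁ + qₖ₋₂:
  k=0: a=14, p=14, q=1
  k=1: a=3, p=43, q=3
  k=2: a=14, p=616, q=43
  k=3: a=7, p=4355, q=304

4355/304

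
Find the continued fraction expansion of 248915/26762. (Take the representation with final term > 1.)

[9; 3, 3, 9, 8, 8, 1, 3]

248915 = 9*26762 + 8057
26762 = 3*8057 + 2591
8057 = 3*2591 + 284
2591 = 9*284 + 35
284 = 8*35 + 4
35 = 8*4 + 3
4 = 1*3 + 1
3 = 3*1 + 0  (stop)
So 248915/26762 = [9; 3, 3, 9, 8, 8, 1, 3].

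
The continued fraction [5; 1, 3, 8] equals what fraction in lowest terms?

Fold from the inside: start with 8/1.
  3 + 1/8 = 25/8
  1 + 8/25 = 33/25
  5 + 25/33 = 190/33

190/33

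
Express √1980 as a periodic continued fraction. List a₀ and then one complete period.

a₀ = ⌊√1980⌋ = 44.
With m₀=0, d₀=1 and mₖ₊₁ = dₖaₖ − mₖ, dₖ₊₁ = (n − mₖ₊₁²)/dₖ, aₖ₊₁ = ⌊(a₀+mₖ₊₁)/dₖ₊₁⌋:
  k=1: m=44, d=44, a=2
  k=2: m=44, d=1, a=88
d=1 and a=2a₀=88 at k=2, so the next step gives (m, d) = (44, 44) again — its k=1 value — and the period has length 2.

[44; 2, 88]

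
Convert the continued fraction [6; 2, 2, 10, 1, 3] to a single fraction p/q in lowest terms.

1428/223

Using pₖ = aₖpₖ₋₁ + pₖ₋₂ and qₖ = aₖqₖ₋₁ + qₖ₋₂:
  k=0: a=6, p=6, q=1
  k=1: a=2, p=13, q=2
  k=2: a=2, p=32, q=5
  k=3: a=10, p=333, q=52
  k=4: a=1, p=365, q=57
  k=5: a=3, p=1428, q=223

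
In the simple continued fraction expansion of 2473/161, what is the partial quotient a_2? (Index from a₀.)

2473 = 15·161 + 58   →  a_0 = 15
161 = 2·58 + 45   →  a_1 = 2
58 = 1·45 + 13   →  a_2 = 1

1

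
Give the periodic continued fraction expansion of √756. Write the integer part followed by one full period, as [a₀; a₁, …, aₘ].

a₀ = ⌊√756⌋ = 27.
With m₀=0, d₀=1 and mₖ₊₁ = dₖaₖ − mₖ, dₖ₊₁ = (n − mₖ₊₁²)/dₖ, aₖ₊₁ = ⌊(a₀+mₖ₊₁)/dₖ₊₁⌋:
  k=1: m=27, d=27, a=2
  k=2: m=27, d=1, a=54
d=1 and a=2a₀=54 at k=2, so the next step gives (m, d) = (27, 27) again — its k=1 value — and the period has length 2.

[27; 2, 54]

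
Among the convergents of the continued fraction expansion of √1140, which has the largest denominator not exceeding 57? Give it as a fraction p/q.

1857/55

√1140 = [33; 1, 3, 4, 3, 1, 66, …] (period length 6).
Convergents:
  p_0/q_0 = 33/1
  p_1/q_1 = 34/1
  p_2/q_2 = 135/4
  p_3/q_3 = 574/17
  p_4/q_4 = 1857/55
  p_5/q_5 = 2431/72
q_4 = 55 ≤ 57 < 72 = q_5, so the answer is 1857/55.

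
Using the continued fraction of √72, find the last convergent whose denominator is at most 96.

577/68

√72 = [8; 2, 16, …] (period length 2).
Convergents:
  p_0/q_0 = 8/1
  p_1/q_1 = 17/2
  p_2/q_2 = 280/33
  p_3/q_3 = 577/68
  p_4/q_4 = 9512/1121
q_3 = 68 ≤ 96 < 1121 = q_4, so the answer is 577/68.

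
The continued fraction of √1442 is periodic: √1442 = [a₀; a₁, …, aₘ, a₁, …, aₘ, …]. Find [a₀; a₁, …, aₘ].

[37; 1, 36, 1, 74]

a₀ = ⌊√1442⌋ = 37.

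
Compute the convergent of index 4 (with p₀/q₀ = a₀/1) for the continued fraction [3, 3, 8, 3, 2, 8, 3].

601/181

Using pₖ = aₖpₖ₋₁ + pₖ₋₂, qₖ = aₖqₖ₋₁ + qₖ₋₂ (with p₋₁=1, p₋₂=0, q₋₁=0, q₋₂=1):
  k=0: a=3, p=3, q=1
  k=1: a=3, p=10, q=3
  k=2: a=8, p=83, q=25
  k=3: a=3, p=259, q=78
  k=4: a=2, p=601, q=181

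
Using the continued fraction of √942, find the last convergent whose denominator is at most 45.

√942 = [30; 1, 2, 4, 20, 4, 2, 1, 60, …] (period length 8).
Convergents:
  p_0/q_0 = 30/1
  p_1/q_1 = 31/1
  p_2/q_2 = 92/3
  p_3/q_3 = 399/13
  p_4/q_4 = 8072/263
q_3 = 13 ≤ 45 < 263 = q_4, so the answer is 399/13.

399/13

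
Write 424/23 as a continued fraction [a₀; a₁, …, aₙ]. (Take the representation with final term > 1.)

424 = 18×23 + 10
23 = 2×10 + 3
10 = 3×3 + 1
3 = 3×1 + 0  (stop)
So 424/23 = [18; 2, 3, 3].

[18; 2, 3, 3]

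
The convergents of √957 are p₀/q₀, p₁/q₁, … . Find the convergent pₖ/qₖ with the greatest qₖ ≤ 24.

464/15

√957 = [30; 1, 14, 2, 14, 1, 60, …] (period length 6).
Convergents:
  p_0/q_0 = 30/1
  p_1/q_1 = 31/1
  p_2/q_2 = 464/15
  p_3/q_3 = 959/31
q_2 = 15 ≤ 24 < 31 = q_3, so the answer is 464/15.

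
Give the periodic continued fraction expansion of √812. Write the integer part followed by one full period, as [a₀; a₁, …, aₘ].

a₀ = ⌊√812⌋ = 28.
With m₀=0, d₀=1 and mₖ₊₁ = dₖaₖ − mₖ, dₖ₊₁ = (n − mₖ₊₁²)/dₖ, aₖ₊₁ = ⌊(a₀+mₖ₊₁)/dₖ₊₁⌋:
  k=1: m=28, d=28, a=2
  k=2: m=28, d=1, a=56
d=1 and a=2a₀=56 at k=2, so the next step gives (m, d) = (28, 28) again — its k=1 value — and the period has length 2.

[28; 2, 56]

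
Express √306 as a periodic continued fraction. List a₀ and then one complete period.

[17; 2, 34]

a₀ = ⌊√306⌋ = 17.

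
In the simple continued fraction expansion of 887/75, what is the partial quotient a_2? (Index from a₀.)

887 = 11·75 + 62   →  a_0 = 11
75 = 1·62 + 13   →  a_1 = 1
62 = 4·13 + 10   →  a_2 = 4

4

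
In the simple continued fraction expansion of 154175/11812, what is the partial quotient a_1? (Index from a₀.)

19

154175 = 13·11812 + 619   →  a_0 = 13
11812 = 19·619 + 51   →  a_1 = 19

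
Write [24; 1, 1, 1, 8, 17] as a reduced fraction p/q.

10971/445

Fold from the inside: start with 17/1.
  8 + 1/17 = 137/17
  1 + 17/137 = 154/137
  1 + 137/154 = 291/154
  1 + 154/291 = 445/291
  24 + 291/445 = 10971/445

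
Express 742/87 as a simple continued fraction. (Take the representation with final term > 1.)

[8; 1, 1, 8, 5]

742 = 8×87 + 46
87 = 1×46 + 41
46 = 1×41 + 5
41 = 8×5 + 1
5 = 5×1 + 0  (stop)
So 742/87 = [8; 1, 1, 8, 5].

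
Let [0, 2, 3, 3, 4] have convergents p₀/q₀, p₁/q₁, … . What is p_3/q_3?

10/23

Using pₖ = aₖpₖ₋₁ + pₖ₋₂, qₖ = aₖqₖ₋₁ + qₖ₋₂ (with p₋₁=1, p₋₂=0, q₋₁=0, q₋₂=1):
  k=0: a=0, p=0, q=1
  k=1: a=2, p=1, q=2
  k=2: a=3, p=3, q=7
  k=3: a=3, p=10, q=23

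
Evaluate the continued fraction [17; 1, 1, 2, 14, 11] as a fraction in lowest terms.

14025/797

Using pₖ = aₖpₖ₋₁ + pₖ₋₂ and qₖ = aₖqₖ₋₁ + qₖ₋₂:
  k=0: a=17, p=17, q=1
  k=1: a=1, p=18, q=1
  k=2: a=1, p=35, q=2
  k=3: a=2, p=88, q=5
  k=4: a=14, p=1267, q=72
  k=5: a=11, p=14025, q=797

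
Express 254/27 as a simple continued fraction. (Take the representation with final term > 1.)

254 = 9×27 + 11
27 = 2×11 + 5
11 = 2×5 + 1
5 = 5×1 + 0  (stop)
So 254/27 = [9; 2, 2, 5].

[9; 2, 2, 5]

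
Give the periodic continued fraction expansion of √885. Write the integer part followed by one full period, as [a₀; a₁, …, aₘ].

[29; 1, 2, 1, 58]

a₀ = ⌊√885⌋ = 29.
With m₀=0, d₀=1 and mₖ₊₁ = dₖaₖ − mₖ, dₖ₊₁ = (n − mₖ₊₁²)/dₖ, aₖ₊₁ = ⌊(a₀+mₖ₊₁)/dₖ₊₁⌋:
  k=1: m=29, d=44, a=1
  k=2: m=15, d=15, a=2
  k=3: m=15, d=44, a=1
  k=4: m=29, d=1, a=58
d=1 and a=2a₀=58 at k=4, so the next step gives (m, d) = (29, 44) again — its k=1 value — and the period has length 4.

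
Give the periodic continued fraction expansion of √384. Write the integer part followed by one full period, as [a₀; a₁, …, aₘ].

a₀ = ⌊√384⌋ = 19.
With m₀=0, d₀=1 and mₖ₊₁ = dₖaₖ − mₖ, dₖ₊₁ = (n − mₖ₊₁²)/dₖ, aₖ₊₁ = ⌊(a₀+mₖ₊₁)/dₖ₊₁⌋:
  k=1: m=19, d=23, a=1
  k=2: m=4, d=16, a=1
  k=3: m=12, d=15, a=2
  k=4: m=18, d=4, a=9
  k=5: m=18, d=15, a=2
  k=6: m=12, d=16, a=1
  k=7: m=4, d=23, a=1
  k=8: m=19, d=1, a=38
d=1 and a=2a₀=38 at k=8, so the next step gives (m, d) = (19, 23) again — its k=1 value — and the period has length 8.

[19; 1, 1, 2, 9, 2, 1, 1, 38]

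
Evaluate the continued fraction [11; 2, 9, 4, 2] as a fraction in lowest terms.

2008/175

Fold from the inside: start with 2/1.
  4 + 1/2 = 9/2
  9 + 2/9 = 83/9
  2 + 9/83 = 175/83
  11 + 83/175 = 2008/175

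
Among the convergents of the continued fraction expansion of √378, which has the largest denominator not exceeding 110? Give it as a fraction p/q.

√378 = [19; 2, 3, 1, 4, 1, 3, 2, 38, …] (period length 8).
Convergents:
  p_0/q_0 = 19/1
  p_1/q_1 = 39/2
  p_2/q_2 = 136/7
  p_3/q_3 = 175/9
  p_4/q_4 = 836/43
  p_5/q_5 = 1011/52
  p_6/q_6 = 3869/199
q_5 = 52 ≤ 110 < 199 = q_6, so the answer is 1011/52.

1011/52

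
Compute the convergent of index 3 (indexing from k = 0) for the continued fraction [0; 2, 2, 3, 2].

Using pₖ = aₖpₖ₋₁ + pₖ₋₂, qₖ = aₖqₖ₋₁ + qₖ₋₂ (with p₋₁=1, p₋₂=0, q₋₁=0, q₋₂=1):
  k=0: a=0, p=0, q=1
  k=1: a=2, p=1, q=2
  k=2: a=2, p=2, q=5
  k=3: a=3, p=7, q=17

7/17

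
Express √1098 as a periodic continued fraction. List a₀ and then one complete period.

[33; 7, 2, 1, 6, 1, 2, 7, 66]

a₀ = ⌊√1098⌋ = 33.
With m₀=0, d₀=1 and mₖ₊₁ = dₖaₖ − mₖ, dₖ₊₁ = (n − mₖ₊₁²)/dₖ, aₖ₊₁ = ⌊(a₀+mₖ₊₁)/dₖ₊₁⌋:
  k=1: m=33, d=9, a=7
  k=2: m=30, d=22, a=2
  k=3: m=14, d=41, a=1
  k=4: m=27, d=9, a=6
  k=5: m=27, d=41, a=1
  k=6: m=14, d=22, a=2
  k=7: m=30, d=9, a=7
  k=8: m=33, d=1, a=66
d=1 and a=2a₀=66 at k=8, so the next step gives (m, d) = (33, 9) again — its k=1 value — and the period has length 8.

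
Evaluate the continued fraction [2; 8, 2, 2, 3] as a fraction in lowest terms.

303/143

Fold from the inside: start with 3/1.
  2 + 1/3 = 7/3
  2 + 3/7 = 17/7
  8 + 7/17 = 143/17
  2 + 17/143 = 303/143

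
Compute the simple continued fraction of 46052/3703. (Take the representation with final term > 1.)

46052 = 12·3703 + 1616
3703 = 2·1616 + 471
1616 = 3·471 + 203
471 = 2·203 + 65
203 = 3·65 + 8
65 = 8·8 + 1
8 = 8·1 + 0  (stop)
So 46052/3703 = [12; 2, 3, 2, 3, 8, 8].

[12; 2, 3, 2, 3, 8, 8]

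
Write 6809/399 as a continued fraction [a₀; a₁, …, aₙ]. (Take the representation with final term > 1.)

[17; 15, 2, 1, 8]

6809 = 17·399 + 26
399 = 15·26 + 9
26 = 2·9 + 8
9 = 1·8 + 1
8 = 8·1 + 0  (stop)
So 6809/399 = [17; 15, 2, 1, 8].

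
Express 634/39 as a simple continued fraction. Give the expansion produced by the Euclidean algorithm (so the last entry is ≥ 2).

[16; 3, 1, 9]

634 = 16×39 + 10
39 = 3×10 + 9
10 = 1×9 + 1
9 = 9×1 + 0  (stop)
So 634/39 = [16; 3, 1, 9].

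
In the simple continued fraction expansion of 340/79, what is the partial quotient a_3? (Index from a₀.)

340 = 4·79 + 24   →  a_0 = 4
79 = 3·24 + 7   →  a_1 = 3
24 = 3·7 + 3   →  a_2 = 3
7 = 2·3 + 1   →  a_3 = 2

2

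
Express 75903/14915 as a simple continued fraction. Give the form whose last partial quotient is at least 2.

75903 = 5·14915 + 1328
14915 = 11·1328 + 307
1328 = 4·307 + 100
307 = 3·100 + 7
100 = 14·7 + 2
7 = 3·2 + 1
2 = 2·1 + 0  (stop)
So 75903/14915 = [5; 11, 4, 3, 14, 3, 2].

[5; 11, 4, 3, 14, 3, 2]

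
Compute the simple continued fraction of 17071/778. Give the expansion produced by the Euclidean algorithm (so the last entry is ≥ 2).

17071 = 21*778 + 733
778 = 1*733 + 45
733 = 16*45 + 13
45 = 3*13 + 6
13 = 2*6 + 1
6 = 6*1 + 0  (stop)
So 17071/778 = [21; 1, 16, 3, 2, 6].

[21; 1, 16, 3, 2, 6]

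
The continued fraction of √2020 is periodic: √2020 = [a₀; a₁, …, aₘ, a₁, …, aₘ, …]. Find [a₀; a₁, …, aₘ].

[44; 1, 16, 1, 88]

a₀ = ⌊√2020⌋ = 44.
With m₀=0, d₀=1 and mₖ₊₁ = dₖaₖ − mₖ, dₖ₊₁ = (n − mₖ₊₁²)/dₖ, aₖ₊₁ = ⌊(a₀+mₖ₊₁)/dₖ₊₁⌋:
  k=1: m=44, d=84, a=1
  k=2: m=40, d=5, a=16
  k=3: m=40, d=84, a=1
  k=4: m=44, d=1, a=88
d=1 and a=2a₀=88 at k=4, so the next step gives (m, d) = (44, 84) again — its k=1 value — and the period has length 4.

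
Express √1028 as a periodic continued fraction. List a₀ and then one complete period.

a₀ = ⌊√1028⌋ = 32.
With m₀=0, d₀=1 and mₖ₊₁ = dₖaₖ − mₖ, dₖ₊₁ = (n − mₖ₊₁²)/dₖ, aₖ₊₁ = ⌊(a₀+mₖ₊₁)/dₖ₊₁⌋:
  k=1: m=32, d=4, a=16
  k=2: m=32, d=1, a=64
d=1 and a=2a₀=64 at k=2, so the next step gives (m, d) = (32, 4) again — its k=1 value — and the period has length 2.

[32; 16, 64]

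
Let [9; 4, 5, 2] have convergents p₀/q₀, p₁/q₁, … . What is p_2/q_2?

194/21

Using pₖ = aₖpₖ₋₁ + pₖ₋₂, qₖ = aₖqₖ₋₁ + qₖ₋₂ (with p₋₁=1, p₋₂=0, q₋₁=0, q₋₂=1):
  k=0: a=9, p=9, q=1
  k=1: a=4, p=37, q=4
  k=2: a=5, p=194, q=21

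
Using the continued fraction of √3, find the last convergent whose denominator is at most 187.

√3 = [1; 1, 2, …] (period length 2).
Convergents:
  p_0/q_0 = 1/1
  p_1/q_1 = 2/1
  p_2/q_2 = 5/3
  p_3/q_3 = 7/4
  p_4/q_4 = 19/11
  p_5/q_5 = 26/15
  p_6/q_6 = 71/41
  p_7/q_7 = 97/56
  p_8/q_8 = 265/153
  p_9/q_9 = 362/209
q_8 = 153 ≤ 187 < 209 = q_9, so the answer is 265/153.

265/153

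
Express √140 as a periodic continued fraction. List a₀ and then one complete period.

a₀ = ⌊√140⌋ = 11.

[11; 1, 4, 1, 22]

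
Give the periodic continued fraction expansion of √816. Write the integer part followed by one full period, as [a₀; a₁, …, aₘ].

[28; 1, 1, 3, 3, 3, 1, 1, 56]

a₀ = ⌊√816⌋ = 28.
With m₀=0, d₀=1 and mₖ₊₁ = dₖaₖ − mₖ, dₖ₊₁ = (n − mₖ₊₁²)/dₖ, aₖ₊₁ = ⌊(a₀+mₖ₊₁)/dₖ₊₁⌋:
  k=1: m=28, d=32, a=1
  k=2: m=4, d=25, a=1
  k=3: m=21, d=15, a=3
  k=4: m=24, d=16, a=3
  k=5: m=24, d=15, a=3
  k=6: m=21, d=25, a=1
  k=7: m=4, d=32, a=1
  k=8: m=28, d=1, a=56
d=1 and a=2a₀=56 at k=8, so the next step gives (m, d) = (28, 32) again — its k=1 value — and the period has length 8.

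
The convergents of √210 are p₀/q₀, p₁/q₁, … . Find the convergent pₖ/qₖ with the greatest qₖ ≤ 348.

1681/116

√210 = [14; 2, 28, …] (period length 2).
Convergents:
  p_0/q_0 = 14/1
  p_1/q_1 = 29/2
  p_2/q_2 = 826/57
  p_3/q_3 = 1681/116
  p_4/q_4 = 47894/3305
q_3 = 116 ≤ 348 < 3305 = q_4, so the answer is 1681/116.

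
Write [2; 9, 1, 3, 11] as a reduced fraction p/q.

923/439

Using pₖ = aₖpₖ₋₁ + pₖ₋₂ and qₖ = aₖqₖ₋₁ + qₖ₋₂:
  k=0: a=2, p=2, q=1
  k=1: a=9, p=19, q=9
  k=2: a=1, p=21, q=10
  k=3: a=3, p=82, q=39
  k=4: a=11, p=923, q=439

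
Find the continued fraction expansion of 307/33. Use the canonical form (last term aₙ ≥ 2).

307 = 9·33 + 10
33 = 3·10 + 3
10 = 3·3 + 1
3 = 3·1 + 0  (stop)
So 307/33 = [9; 3, 3, 3].

[9; 3, 3, 3]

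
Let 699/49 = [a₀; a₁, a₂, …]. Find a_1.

699 = 14·49 + 13   →  a_0 = 14
49 = 3·13 + 10   →  a_1 = 3

3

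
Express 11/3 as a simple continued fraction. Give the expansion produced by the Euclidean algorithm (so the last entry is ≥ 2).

[3; 1, 2]

11 = 3×3 + 2
3 = 1×2 + 1
2 = 2×1 + 0  (stop)
So 11/3 = [3; 1, 2].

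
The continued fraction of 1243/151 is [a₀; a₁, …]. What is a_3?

5

1243 = 8·151 + 35   →  a_0 = 8
151 = 4·35 + 11   →  a_1 = 4
35 = 3·11 + 2   →  a_2 = 3
11 = 5·2 + 1   →  a_3 = 5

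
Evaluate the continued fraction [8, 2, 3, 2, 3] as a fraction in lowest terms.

Using pₖ = aₖpₖ₋₁ + pₖ₋₂ and qₖ = aₖqₖ₋₁ + qₖ₋₂:
  k=0: a=8, p=8, q=1
  k=1: a=2, p=17, q=2
  k=2: a=3, p=59, q=7
  k=3: a=2, p=135, q=16
  k=4: a=3, p=464, q=55

464/55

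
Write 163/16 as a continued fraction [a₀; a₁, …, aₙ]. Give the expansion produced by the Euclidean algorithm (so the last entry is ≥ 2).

[10; 5, 3]

163 = 10×16 + 3
16 = 5×3 + 1
3 = 3×1 + 0  (stop)
So 163/16 = [10; 5, 3].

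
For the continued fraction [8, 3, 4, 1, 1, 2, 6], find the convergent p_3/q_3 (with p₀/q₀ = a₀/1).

Using pₖ = aₖpₖ₋₁ + pₖ₋₂, qₖ = aₖqₖ₋₁ + qₖ₋₂ (with p₋₁=1, p₋₂=0, q₋₁=0, q₋₂=1):
  k=0: a=8, p=8, q=1
  k=1: a=3, p=25, q=3
  k=2: a=4, p=108, q=13
  k=3: a=1, p=133, q=16

133/16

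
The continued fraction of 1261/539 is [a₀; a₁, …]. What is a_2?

1261 = 2·539 + 183   →  a_0 = 2
539 = 2·183 + 173   →  a_1 = 2
183 = 1·173 + 10   →  a_2 = 1

1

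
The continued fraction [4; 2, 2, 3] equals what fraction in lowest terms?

Fold from the inside: start with 3/1.
  2 + 1/3 = 7/3
  2 + 3/7 = 17/7
  4 + 7/17 = 75/17

75/17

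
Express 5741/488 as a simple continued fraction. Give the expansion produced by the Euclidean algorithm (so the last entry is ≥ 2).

5741 = 11×488 + 373
488 = 1×373 + 115
373 = 3×115 + 28
115 = 4×28 + 3
28 = 9×3 + 1
3 = 3×1 + 0  (stop)
So 5741/488 = [11; 1, 3, 4, 9, 3].

[11; 1, 3, 4, 9, 3]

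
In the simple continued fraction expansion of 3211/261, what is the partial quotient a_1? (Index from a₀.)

3

3211 = 12·261 + 79   →  a_0 = 12
261 = 3·79 + 24   →  a_1 = 3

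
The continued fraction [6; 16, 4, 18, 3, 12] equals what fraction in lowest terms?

270721/44662

Using pₖ = aₖpₖ₋₁ + pₖ₋₂ and qₖ = aₖqₖ₋₁ + qₖ₋₂:
  k=0: a=6, p=6, q=1
  k=1: a=16, p=97, q=16
  k=2: a=4, p=394, q=65
  k=3: a=18, p=7189, q=1186
  k=4: a=3, p=21961, q=3623
  k=5: a=12, p=270721, q=44662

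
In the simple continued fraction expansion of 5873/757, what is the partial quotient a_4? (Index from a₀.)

5873 = 7·757 + 574   →  a_0 = 7
757 = 1·574 + 183   →  a_1 = 1
574 = 3·183 + 25   →  a_2 = 3
183 = 7·25 + 8   →  a_3 = 7
25 = 3·8 + 1   →  a_4 = 3

3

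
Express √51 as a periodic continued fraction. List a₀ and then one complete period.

[7; 7, 14]

a₀ = ⌊√51⌋ = 7.
With m₀=0, d₀=1 and mₖ₊₁ = dₖaₖ − mₖ, dₖ₊₁ = (n − mₖ₊₁²)/dₖ, aₖ₊₁ = ⌊(a₀+mₖ₊₁)/dₖ₊₁⌋:
  k=1: m=7, d=2, a=7
  k=2: m=7, d=1, a=14
d=1 and a=2a₀=14 at k=2, so the next step gives (m, d) = (7, 2) again — its k=1 value — and the period has length 2.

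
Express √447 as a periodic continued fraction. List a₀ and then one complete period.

[21; 7, 42]

a₀ = ⌊√447⌋ = 21.
With m₀=0, d₀=1 and mₖ₊₁ = dₖaₖ − mₖ, dₖ₊₁ = (n − mₖ₊₁²)/dₖ, aₖ₊₁ = ⌊(a₀+mₖ₊₁)/dₖ₊₁⌋:
  k=1: m=21, d=6, a=7
  k=2: m=21, d=1, a=42
d=1 and a=2a₀=42 at k=2, so the next step gives (m, d) = (21, 6) again — its k=1 value — and the period has length 2.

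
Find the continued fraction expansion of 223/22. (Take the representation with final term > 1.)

223 = 10×22 + 3
22 = 7×3 + 1
3 = 3×1 + 0  (stop)
So 223/22 = [10; 7, 3].

[10; 7, 3]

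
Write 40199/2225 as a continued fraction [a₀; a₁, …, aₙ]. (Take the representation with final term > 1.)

40199 = 18×2225 + 149
2225 = 14×149 + 139
149 = 1×139 + 10
139 = 13×10 + 9
10 = 1×9 + 1
9 = 9×1 + 0  (stop)
So 40199/2225 = [18; 14, 1, 13, 1, 9].

[18; 14, 1, 13, 1, 9]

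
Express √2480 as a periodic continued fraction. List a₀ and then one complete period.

a₀ = ⌊√2480⌋ = 49.
With m₀=0, d₀=1 and mₖ₊₁ = dₖaₖ − mₖ, dₖ₊₁ = (n − mₖ₊₁²)/dₖ, aₖ₊₁ = ⌊(a₀+mₖ₊₁)/dₖ₊₁⌋:
  k=1: m=49, d=79, a=1
  k=2: m=30, d=20, a=3
  k=3: m=30, d=79, a=1
  k=4: m=49, d=1, a=98
d=1 and a=2a₀=98 at k=4, so the next step gives (m, d) = (49, 79) again — its k=1 value — and the period has length 4.

[49; 1, 3, 1, 98]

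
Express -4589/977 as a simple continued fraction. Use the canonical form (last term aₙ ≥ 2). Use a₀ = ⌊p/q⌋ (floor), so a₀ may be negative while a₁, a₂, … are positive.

-4589 = -5*977 + 296
977 = 3*296 + 89
296 = 3*89 + 29
89 = 3*29 + 2
29 = 14*2 + 1
2 = 2*1 + 0  (stop)
So -4589/977 = [-5; 3, 3, 3, 14, 2].

[-5; 3, 3, 3, 14, 2]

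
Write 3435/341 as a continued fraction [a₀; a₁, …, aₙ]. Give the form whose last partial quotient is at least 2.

3435 = 10·341 + 25
341 = 13·25 + 16
25 = 1·16 + 9
16 = 1·9 + 7
9 = 1·7 + 2
7 = 3·2 + 1
2 = 2·1 + 0  (stop)
So 3435/341 = [10; 13, 1, 1, 1, 3, 2].

[10; 13, 1, 1, 1, 3, 2]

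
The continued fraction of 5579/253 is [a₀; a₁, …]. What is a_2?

2

5579 = 22·253 + 13   →  a_0 = 22
253 = 19·13 + 6   →  a_1 = 19
13 = 2·6 + 1   →  a_2 = 2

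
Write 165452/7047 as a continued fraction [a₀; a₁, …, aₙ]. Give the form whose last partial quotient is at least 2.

[23; 2, 11, 19, 16]

165452 = 23·7047 + 3371
7047 = 2·3371 + 305
3371 = 11·305 + 16
305 = 19·16 + 1
16 = 16·1 + 0  (stop)
So 165452/7047 = [23; 2, 11, 19, 16].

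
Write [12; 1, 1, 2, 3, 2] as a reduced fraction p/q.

491/39

Fold from the inside: start with 2/1.
  3 + 1/2 = 7/2
  2 + 2/7 = 16/7
  1 + 7/16 = 23/16
  1 + 16/23 = 39/23
  12 + 23/39 = 491/39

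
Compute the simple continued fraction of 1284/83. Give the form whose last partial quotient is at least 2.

[15; 2, 7, 1, 4]

1284 = 15*83 + 39
83 = 2*39 + 5
39 = 7*5 + 4
5 = 1*4 + 1
4 = 4*1 + 0  (stop)
So 1284/83 = [15; 2, 7, 1, 4].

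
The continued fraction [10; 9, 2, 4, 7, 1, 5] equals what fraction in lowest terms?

41525/4109

Using pₖ = aₖpₖ₋₁ + pₖ₋₂ and qₖ = aₖqₖ₋₁ + qₖ₋₂:
  k=0: a=10, p=10, q=1
  k=1: a=9, p=91, q=9
  k=2: a=2, p=192, q=19
  k=3: a=4, p=859, q=85
  k=4: a=7, p=6205, q=614
  k=5: a=1, p=7064, q=699
  k=6: a=5, p=41525, q=4109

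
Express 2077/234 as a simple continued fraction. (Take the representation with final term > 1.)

[8; 1, 7, 14, 2]

2077 = 8×234 + 205
234 = 1×205 + 29
205 = 7×29 + 2
29 = 14×2 + 1
2 = 2×1 + 0  (stop)
So 2077/234 = [8; 1, 7, 14, 2].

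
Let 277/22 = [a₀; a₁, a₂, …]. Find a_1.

1

277 = 12·22 + 13   →  a_0 = 12
22 = 1·13 + 9   →  a_1 = 1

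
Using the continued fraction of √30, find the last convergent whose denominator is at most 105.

241/44

√30 = [5; 2, 10, …] (period length 2).
Convergents:
  p_0/q_0 = 5/1
  p_1/q_1 = 11/2
  p_2/q_2 = 115/21
  p_3/q_3 = 241/44
  p_4/q_4 = 2525/461
q_3 = 44 ≤ 105 < 461 = q_4, so the answer is 241/44.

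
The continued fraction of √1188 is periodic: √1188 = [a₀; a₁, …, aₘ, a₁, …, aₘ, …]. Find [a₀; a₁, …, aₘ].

[34; 2, 7, 6, 7, 2, 68]

a₀ = ⌊√1188⌋ = 34.
With m₀=0, d₀=1 and mₖ₊₁ = dₖaₖ − mₖ, dₖ₊₁ = (n − mₖ₊₁²)/dₖ, aₖ₊₁ = ⌊(a₀+mₖ₊₁)/dₖ₊₁⌋:
  k=1: m=34, d=32, a=2
  k=2: m=30, d=9, a=7
  k=3: m=33, d=11, a=6
  k=4: m=33, d=9, a=7
  k=5: m=30, d=32, a=2
  k=6: m=34, d=1, a=68
d=1 and a=2a₀=68 at k=6, so the next step gives (m, d) = (34, 32) again — its k=1 value — and the period has length 6.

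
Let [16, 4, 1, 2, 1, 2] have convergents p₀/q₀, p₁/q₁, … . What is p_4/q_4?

Using pₖ = aₖpₖ₋₁ + pₖ₋₂, qₖ = aₖqₖ₋₁ + qₖ₋₂ (with p₋₁=1, p₋₂=0, q₋₁=0, q₋₂=1):
  k=0: a=16, p=16, q=1
  k=1: a=4, p=65, q=4
  k=2: a=1, p=81, q=5
  k=3: a=2, p=227, q=14
  k=4: a=1, p=308, q=19

308/19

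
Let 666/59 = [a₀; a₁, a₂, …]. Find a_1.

3

666 = 11·59 + 17   →  a_0 = 11
59 = 3·17 + 8   →  a_1 = 3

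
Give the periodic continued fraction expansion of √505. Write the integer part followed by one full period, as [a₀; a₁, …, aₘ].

[22; 2, 8, 2, 44]

a₀ = ⌊√505⌋ = 22.
With m₀=0, d₀=1 and mₖ₊₁ = dₖaₖ − mₖ, dₖ₊₁ = (n − mₖ₊₁²)/dₖ, aₖ₊₁ = ⌊(a₀+mₖ₊₁)/dₖ₊₁⌋:
  k=1: m=22, d=21, a=2
  k=2: m=20, d=5, a=8
  k=3: m=20, d=21, a=2
  k=4: m=22, d=1, a=44
d=1 and a=2a₀=44 at k=4, so the next step gives (m, d) = (22, 21) again — its k=1 value — and the period has length 4.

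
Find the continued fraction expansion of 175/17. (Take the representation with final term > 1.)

[10; 3, 2, 2]

175 = 10·17 + 5
17 = 3·5 + 2
5 = 2·2 + 1
2 = 2·1 + 0  (stop)
So 175/17 = [10; 3, 2, 2].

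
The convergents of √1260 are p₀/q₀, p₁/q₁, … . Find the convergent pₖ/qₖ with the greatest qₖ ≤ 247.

5005/141

√1260 = [35; 2, 70, …] (period length 2).
Convergents:
  p_0/q_0 = 35/1
  p_1/q_1 = 71/2
  p_2/q_2 = 5005/141
  p_3/q_3 = 10081/284
q_2 = 141 ≤ 247 < 284 = q_3, so the answer is 5005/141.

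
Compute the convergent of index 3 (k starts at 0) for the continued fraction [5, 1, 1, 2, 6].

Using pₖ = aₖpₖ₋₁ + pₖ₋₂, qₖ = aₖqₖ₋₁ + qₖ₋₂ (with p₋₁=1, p₋₂=0, q₋₁=0, q₋₂=1):
  k=0: a=5, p=5, q=1
  k=1: a=1, p=6, q=1
  k=2: a=1, p=11, q=2
  k=3: a=2, p=28, q=5

28/5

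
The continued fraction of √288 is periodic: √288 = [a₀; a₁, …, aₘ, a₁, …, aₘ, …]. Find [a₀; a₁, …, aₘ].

a₀ = ⌊√288⌋ = 16.
With m₀=0, d₀=1 and mₖ₊₁ = dₖaₖ − mₖ, dₖ₊₁ = (n − mₖ₊₁²)/dₖ, aₖ₊₁ = ⌊(a₀+mₖ₊₁)/dₖ₊₁⌋:
  k=1: m=16, d=32, a=1
  k=2: m=16, d=1, a=32
d=1 and a=2a₀=32 at k=2, so the next step gives (m, d) = (16, 32) again — its k=1 value — and the period has length 2.

[16; 1, 32]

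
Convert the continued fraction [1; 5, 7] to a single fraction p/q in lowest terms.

Using pₖ = aₖpₖ₋₁ + pₖ₋₂ and qₖ = aₖqₖ₋₁ + qₖ₋₂:
  k=0: a=1, p=1, q=1
  k=1: a=5, p=6, q=5
  k=2: a=7, p=43, q=36

43/36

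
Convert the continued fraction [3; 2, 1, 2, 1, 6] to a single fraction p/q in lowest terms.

Fold from the inside: start with 6/1.
  1 + 1/6 = 7/6
  2 + 6/7 = 20/7
  1 + 7/20 = 27/20
  2 + 20/27 = 74/27
  3 + 27/74 = 249/74

249/74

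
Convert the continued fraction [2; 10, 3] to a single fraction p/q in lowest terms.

Fold from the inside: start with 3/1.
  10 + 1/3 = 31/3
  2 + 3/31 = 65/31

65/31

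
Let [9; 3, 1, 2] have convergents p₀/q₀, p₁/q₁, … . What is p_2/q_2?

37/4

Using pₖ = aₖpₖ₋₁ + pₖ₋₂, qₖ = aₖqₖ₋₁ + qₖ₋₂ (with p₋₁=1, p₋₂=0, q₋₁=0, q₋₂=1):
  k=0: a=9, p=9, q=1
  k=1: a=3, p=28, q=3
  k=2: a=1, p=37, q=4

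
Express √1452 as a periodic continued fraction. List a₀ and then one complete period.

a₀ = ⌊√1452⌋ = 38.

[38; 9, 1, 1, 18, 1, 1, 9, 76]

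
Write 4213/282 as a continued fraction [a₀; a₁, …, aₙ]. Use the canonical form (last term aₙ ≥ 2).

[14; 1, 15, 1, 1, 2, 3]

4213 = 14·282 + 265
282 = 1·265 + 17
265 = 15·17 + 10
17 = 1·10 + 7
10 = 1·7 + 3
7 = 2·3 + 1
3 = 3·1 + 0  (stop)
So 4213/282 = [14; 1, 15, 1, 1, 2, 3].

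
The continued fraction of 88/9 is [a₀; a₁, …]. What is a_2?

88 = 9·9 + 7   →  a_0 = 9
9 = 1·7 + 2   →  a_1 = 1
7 = 3·2 + 1   →  a_2 = 3

3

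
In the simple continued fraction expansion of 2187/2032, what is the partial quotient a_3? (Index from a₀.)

8

2187 = 1·2032 + 155   →  a_0 = 1
2032 = 13·155 + 17   →  a_1 = 13
155 = 9·17 + 2   →  a_2 = 9
17 = 8·2 + 1   →  a_3 = 8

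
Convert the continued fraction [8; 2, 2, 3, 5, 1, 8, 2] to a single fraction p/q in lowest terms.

16814/1999

Using pₖ = aₖpₖ₋₁ + pₖ₋₂ and qₖ = aₖqₖ₋₁ + qₖ₋₂:
  k=0: a=8, p=8, q=1
  k=1: a=2, p=17, q=2
  k=2: a=2, p=42, q=5
  k=3: a=3, p=143, q=17
  k=4: a=5, p=757, q=90
  k=5: a=1, p=900, q=107
  k=6: a=8, p=7957, q=946
  k=7: a=2, p=16814, q=1999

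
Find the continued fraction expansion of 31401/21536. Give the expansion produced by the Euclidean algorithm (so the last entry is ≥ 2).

[1; 2, 5, 2, 6, 7, 6, 3]

31401 = 1×21536 + 9865
21536 = 2×9865 + 1806
9865 = 5×1806 + 835
1806 = 2×835 + 136
835 = 6×136 + 19
136 = 7×19 + 3
19 = 6×3 + 1
3 = 3×1 + 0  (stop)
So 31401/21536 = [1; 2, 5, 2, 6, 7, 6, 3].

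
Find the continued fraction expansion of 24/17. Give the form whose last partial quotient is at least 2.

24 = 1×17 + 7
17 = 2×7 + 3
7 = 2×3 + 1
3 = 3×1 + 0  (stop)
So 24/17 = [1; 2, 2, 3].

[1; 2, 2, 3]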